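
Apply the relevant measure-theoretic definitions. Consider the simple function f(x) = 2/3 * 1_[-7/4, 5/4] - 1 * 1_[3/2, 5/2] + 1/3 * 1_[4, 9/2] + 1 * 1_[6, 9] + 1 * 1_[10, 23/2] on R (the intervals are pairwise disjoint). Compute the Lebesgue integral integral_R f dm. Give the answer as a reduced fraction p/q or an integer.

For a simple function f = sum_i c_i * 1_{A_i} with disjoint A_i,
  integral f dm = sum_i c_i * m(A_i).
Lengths of the A_i:
  m(A_1) = 5/4 - (-7/4) = 3.
  m(A_2) = 5/2 - 3/2 = 1.
  m(A_3) = 9/2 - 4 = 1/2.
  m(A_4) = 9 - 6 = 3.
  m(A_5) = 23/2 - 10 = 3/2.
Contributions c_i * m(A_i):
  (2/3) * (3) = 2.
  (-1) * (1) = -1.
  (1/3) * (1/2) = 1/6.
  (1) * (3) = 3.
  (1) * (3/2) = 3/2.
Total: 2 - 1 + 1/6 + 3 + 3/2 = 17/3.

17/3


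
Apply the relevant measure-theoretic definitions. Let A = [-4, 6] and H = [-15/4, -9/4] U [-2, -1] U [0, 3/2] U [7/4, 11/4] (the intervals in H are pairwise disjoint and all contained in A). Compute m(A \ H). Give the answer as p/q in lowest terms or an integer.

The ambient interval has length m(A) = 6 - (-4) = 10.
Since the holes are disjoint and sit inside A, by finite additivity
  m(H) = sum_i (b_i - a_i), and m(A \ H) = m(A) - m(H).
Computing the hole measures:
  m(H_1) = -9/4 - (-15/4) = 3/2.
  m(H_2) = -1 - (-2) = 1.
  m(H_3) = 3/2 - 0 = 3/2.
  m(H_4) = 11/4 - 7/4 = 1.
Summed: m(H) = 3/2 + 1 + 3/2 + 1 = 5.
So m(A \ H) = 10 - 5 = 5.

5


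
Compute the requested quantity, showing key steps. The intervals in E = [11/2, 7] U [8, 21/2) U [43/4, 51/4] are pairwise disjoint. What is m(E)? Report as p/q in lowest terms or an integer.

For pairwise disjoint intervals, m(union_i I_i) = sum_i m(I_i),
and m is invariant under swapping open/closed endpoints (single points have measure 0).
So m(E) = sum_i (b_i - a_i).
  I_1 has length 7 - 11/2 = 3/2.
  I_2 has length 21/2 - 8 = 5/2.
  I_3 has length 51/4 - 43/4 = 2.
Summing:
  m(E) = 3/2 + 5/2 + 2 = 6.

6


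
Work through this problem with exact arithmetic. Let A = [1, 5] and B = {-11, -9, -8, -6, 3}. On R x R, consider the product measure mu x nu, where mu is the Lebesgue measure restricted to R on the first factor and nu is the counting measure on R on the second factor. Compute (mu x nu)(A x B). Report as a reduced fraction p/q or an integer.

For a measurable rectangle A x B, the product measure satisfies
  (mu x nu)(A x B) = mu(A) * nu(B).
  mu(A) = 4.
  nu(B) = 5.
  (mu x nu)(A x B) = 4 * 5 = 20.

20


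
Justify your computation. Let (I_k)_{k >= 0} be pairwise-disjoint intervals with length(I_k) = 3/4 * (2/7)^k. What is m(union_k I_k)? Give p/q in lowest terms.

By countable additivity of the Lebesgue measure on pairwise disjoint measurable sets,
  m(union_{k >= 0} I_k) = sum_{k >= 0} m(I_k) = sum_{k >= 0} a * r^k,
  with a = 3/4 and r = 2/7.
Since 0 < r = 2/7 < 1, the geometric series converges:
  sum_{k >= 0} a * r^k = a / (1 - r).
  = 3/4 / (1 - 2/7)
  = 3/4 / (5/7)
  = 21/20.

21/20


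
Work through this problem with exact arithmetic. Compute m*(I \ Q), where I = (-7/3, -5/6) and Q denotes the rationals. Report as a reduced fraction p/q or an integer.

The interval I = (-7/3, -5/6) has m(I) = -5/6 - (-7/3) = 3/2 (endpoints are measure-zero, so open/closed/half-open agree). Write I = (I cap Q) u (I \ Q). The rationals in I are countable, so m*(I cap Q) = 0 (cover each rational by intervals whose total length is arbitrarily small). By countable subadditivity m*(I) <= m*(I cap Q) + m*(I \ Q), hence m*(I \ Q) >= m(I) = 3/2. The reverse inequality m*(I \ Q) <= m*(I) = 3/2 is trivial since (I \ Q) is a subset of I. Therefore m*(I \ Q) = 3/2.

3/2


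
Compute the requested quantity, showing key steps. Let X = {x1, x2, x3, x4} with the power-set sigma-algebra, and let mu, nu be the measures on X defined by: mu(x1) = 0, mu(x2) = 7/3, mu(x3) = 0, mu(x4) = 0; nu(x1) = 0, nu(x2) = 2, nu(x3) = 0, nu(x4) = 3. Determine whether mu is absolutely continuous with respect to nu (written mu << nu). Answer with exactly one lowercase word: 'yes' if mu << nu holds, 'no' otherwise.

mu << nu means: every nu-null measurable set is also mu-null; equivalently, for every atom x, if nu({x}) = 0 then mu({x}) = 0.
Checking each atom:
  x1: nu = 0, mu = 0 -> consistent with mu << nu.
  x2: nu = 2 > 0 -> no constraint.
  x3: nu = 0, mu = 0 -> consistent with mu << nu.
  x4: nu = 3 > 0 -> no constraint.
No atom violates the condition. Therefore mu << nu.

yes


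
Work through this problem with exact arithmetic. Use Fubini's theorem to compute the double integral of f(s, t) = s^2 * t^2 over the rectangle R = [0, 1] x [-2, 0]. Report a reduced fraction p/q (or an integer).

f(s, t) is a tensor product of a function of s and a function of t, and both factors are bounded continuous (hence Lebesgue integrable) on the rectangle, so Fubini's theorem applies:
  integral_R f d(m x m) = (integral_a1^b1 s^2 ds) * (integral_a2^b2 t^2 dt).
Inner integral in s: integral_{0}^{1} s^2 ds = (1^3 - 0^3)/3
  = 1/3.
Inner integral in t: integral_{-2}^{0} t^2 dt = (0^3 - (-2)^3)/3
  = 8/3.
Product: (1/3) * (8/3) = 8/9.

8/9


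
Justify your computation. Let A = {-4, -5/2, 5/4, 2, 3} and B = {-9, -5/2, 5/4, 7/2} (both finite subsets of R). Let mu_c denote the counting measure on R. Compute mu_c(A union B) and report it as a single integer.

Counting measure on a finite set equals cardinality. By inclusion-exclusion, |A union B| = |A| + |B| - |A cap B|.
|A| = 5, |B| = 4, |A cap B| = 2.
So mu_c(A union B) = 5 + 4 - 2 = 7.

7


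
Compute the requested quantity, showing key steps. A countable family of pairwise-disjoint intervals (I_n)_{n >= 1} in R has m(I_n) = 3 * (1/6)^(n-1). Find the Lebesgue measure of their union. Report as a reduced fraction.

By countable additivity of the Lebesgue measure on pairwise disjoint measurable sets,
  m(union_{n >= 1} I_n) = sum_{n >= 1} m(I_n) = sum_{n >= 1} a * r^(n-1),
  with a = 3 and r = 1/6.
Since 0 < r = 1/6 < 1, the geometric series converges:
  sum_{n >= 1} a * r^(n-1) = a / (1 - r).
  = 3 / (1 - 1/6)
  = 3 / (5/6)
  = 18/5.

18/5


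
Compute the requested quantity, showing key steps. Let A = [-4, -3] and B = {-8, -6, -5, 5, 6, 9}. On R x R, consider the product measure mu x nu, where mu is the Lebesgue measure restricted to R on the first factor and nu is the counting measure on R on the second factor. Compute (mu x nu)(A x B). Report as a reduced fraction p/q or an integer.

For a measurable rectangle A x B, the product measure satisfies
  (mu x nu)(A x B) = mu(A) * nu(B).
  mu(A) = 1.
  nu(B) = 6.
  (mu x nu)(A x B) = 1 * 6 = 6.

6


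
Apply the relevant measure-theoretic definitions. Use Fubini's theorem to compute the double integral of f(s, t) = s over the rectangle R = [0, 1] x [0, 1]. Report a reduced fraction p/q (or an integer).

f(s, t) is a tensor product of a function of s and a function of t, and both factors are bounded continuous (hence Lebesgue integrable) on the rectangle, so Fubini's theorem applies:
  integral_R f d(m x m) = (integral_a1^b1 s ds) * (integral_a2^b2 1 dt).
Inner integral in s: integral_{0}^{1} s ds = (1^2 - 0^2)/2
  = 1/2.
Inner integral in t: integral_{0}^{1} 1 dt = (1^1 - 0^1)/1
  = 1.
Product: (1/2) * (1) = 1/2.

1/2


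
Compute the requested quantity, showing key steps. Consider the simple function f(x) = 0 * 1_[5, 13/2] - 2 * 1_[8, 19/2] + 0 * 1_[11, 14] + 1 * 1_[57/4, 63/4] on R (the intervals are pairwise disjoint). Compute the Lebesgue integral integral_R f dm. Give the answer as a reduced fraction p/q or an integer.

For a simple function f = sum_i c_i * 1_{A_i} with disjoint A_i,
  integral f dm = sum_i c_i * m(A_i).
Lengths of the A_i:
  m(A_1) = 13/2 - 5 = 3/2.
  m(A_2) = 19/2 - 8 = 3/2.
  m(A_3) = 14 - 11 = 3.
  m(A_4) = 63/4 - 57/4 = 3/2.
Contributions c_i * m(A_i):
  (0) * (3/2) = 0.
  (-2) * (3/2) = -3.
  (0) * (3) = 0.
  (1) * (3/2) = 3/2.
Total: 0 - 3 + 0 + 3/2 = -3/2.

-3/2


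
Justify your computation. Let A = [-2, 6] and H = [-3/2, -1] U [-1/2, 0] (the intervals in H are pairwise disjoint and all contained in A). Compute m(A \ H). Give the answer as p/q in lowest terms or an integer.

The ambient interval has length m(A) = 6 - (-2) = 8.
Since the holes are disjoint and sit inside A, by finite additivity
  m(H) = sum_i (b_i - a_i), and m(A \ H) = m(A) - m(H).
Computing the hole measures:
  m(H_1) = -1 - (-3/2) = 1/2.
  m(H_2) = 0 - (-1/2) = 1/2.
Summed: m(H) = 1/2 + 1/2 = 1.
So m(A \ H) = 8 - 1 = 7.

7


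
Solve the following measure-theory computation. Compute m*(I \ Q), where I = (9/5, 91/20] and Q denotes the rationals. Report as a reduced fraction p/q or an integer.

The interval I = (9/5, 91/20] has m(I) = 91/20 - 9/5 = 11/4 (endpoints are measure-zero, so open/closed/half-open agree). Write I = (I cap Q) u (I \ Q). The rationals in I are countable, so m*(I cap Q) = 0 (cover each rational by intervals whose total length is arbitrarily small). By countable subadditivity m*(I) <= m*(I cap Q) + m*(I \ Q), hence m*(I \ Q) >= m(I) = 11/4. The reverse inequality m*(I \ Q) <= m*(I) = 11/4 is trivial since (I \ Q) is a subset of I. Therefore m*(I \ Q) = 11/4.

11/4


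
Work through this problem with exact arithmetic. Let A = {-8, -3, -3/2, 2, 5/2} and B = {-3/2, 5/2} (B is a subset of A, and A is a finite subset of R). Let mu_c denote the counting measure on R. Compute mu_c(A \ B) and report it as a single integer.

Counting measure assigns mu_c(E) = |E| (number of elements) when E is finite. For B subset A, A \ B is the set of elements of A not in B, so |A \ B| = |A| - |B|.
|A| = 5, |B| = 2, so mu_c(A \ B) = 5 - 2 = 3.

3


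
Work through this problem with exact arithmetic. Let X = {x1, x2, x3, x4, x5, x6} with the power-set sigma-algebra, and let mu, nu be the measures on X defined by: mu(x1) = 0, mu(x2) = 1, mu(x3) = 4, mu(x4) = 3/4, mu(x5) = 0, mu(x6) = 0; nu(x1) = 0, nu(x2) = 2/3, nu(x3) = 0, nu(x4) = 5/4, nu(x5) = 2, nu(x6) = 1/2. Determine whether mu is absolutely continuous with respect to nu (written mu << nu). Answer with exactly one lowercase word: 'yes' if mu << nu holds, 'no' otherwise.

mu << nu means: every nu-null measurable set is also mu-null; equivalently, for every atom x, if nu({x}) = 0 then mu({x}) = 0.
Checking each atom:
  x1: nu = 0, mu = 0 -> consistent with mu << nu.
  x2: nu = 2/3 > 0 -> no constraint.
  x3: nu = 0, mu = 4 > 0 -> violates mu << nu.
  x4: nu = 5/4 > 0 -> no constraint.
  x5: nu = 2 > 0 -> no constraint.
  x6: nu = 1/2 > 0 -> no constraint.
The atom(s) x3 violate the condition (nu = 0 but mu > 0). Therefore mu is NOT absolutely continuous w.r.t. nu.

no


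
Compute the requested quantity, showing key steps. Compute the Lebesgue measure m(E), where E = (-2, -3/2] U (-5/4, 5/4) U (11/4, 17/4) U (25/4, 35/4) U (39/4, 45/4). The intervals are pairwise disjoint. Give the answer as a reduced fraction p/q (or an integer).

For pairwise disjoint intervals, m(union_i I_i) = sum_i m(I_i),
and m is invariant under swapping open/closed endpoints (single points have measure 0).
So m(E) = sum_i (b_i - a_i).
  I_1 has length -3/2 - (-2) = 1/2.
  I_2 has length 5/4 - (-5/4) = 5/2.
  I_3 has length 17/4 - 11/4 = 3/2.
  I_4 has length 35/4 - 25/4 = 5/2.
  I_5 has length 45/4 - 39/4 = 3/2.
Summing:
  m(E) = 1/2 + 5/2 + 3/2 + 5/2 + 3/2 = 17/2.

17/2


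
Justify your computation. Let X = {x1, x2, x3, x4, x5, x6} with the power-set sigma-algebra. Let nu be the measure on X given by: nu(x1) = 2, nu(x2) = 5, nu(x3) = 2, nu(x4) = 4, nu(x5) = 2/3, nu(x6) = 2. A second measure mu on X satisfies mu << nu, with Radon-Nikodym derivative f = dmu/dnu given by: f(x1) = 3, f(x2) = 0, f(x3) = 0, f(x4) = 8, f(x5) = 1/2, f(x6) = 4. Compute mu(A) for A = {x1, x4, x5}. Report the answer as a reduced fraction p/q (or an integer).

By the defining property of the Radon-Nikodym derivative, for every measurable set A,
  mu(A) = integral_A f dnu.
Since nu is a discrete measure concentrated on the atoms of X, the integral over A reduces to the sum
  mu(A) = sum_{x in A} f(x) * nu({x}).
Computing each term:
  x1: f(x1) * nu(x1) = 3 * 2 = 6.
  x4: f(x4) * nu(x4) = 8 * 4 = 32.
  x5: f(x5) * nu(x5) = 1/2 * 2/3 = 1/3.
Summing: mu(A) = 6 + 32 + 1/3 = 115/3.

115/3


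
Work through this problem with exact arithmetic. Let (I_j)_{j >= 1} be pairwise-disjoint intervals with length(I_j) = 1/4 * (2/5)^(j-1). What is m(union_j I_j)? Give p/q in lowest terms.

By countable additivity of the Lebesgue measure on pairwise disjoint measurable sets,
  m(union_{j >= 1} I_j) = sum_{j >= 1} m(I_j) = sum_{j >= 1} a * r^(j-1),
  with a = 1/4 and r = 2/5.
Since 0 < r = 2/5 < 1, the geometric series converges:
  sum_{j >= 1} a * r^(j-1) = a / (1 - r).
  = 1/4 / (1 - 2/5)
  = 1/4 / (3/5)
  = 5/12.

5/12


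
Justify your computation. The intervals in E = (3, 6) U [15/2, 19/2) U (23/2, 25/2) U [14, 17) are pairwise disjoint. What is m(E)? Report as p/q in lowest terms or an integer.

For pairwise disjoint intervals, m(union_i I_i) = sum_i m(I_i),
and m is invariant under swapping open/closed endpoints (single points have measure 0).
So m(E) = sum_i (b_i - a_i).
  I_1 has length 6 - 3 = 3.
  I_2 has length 19/2 - 15/2 = 2.
  I_3 has length 25/2 - 23/2 = 1.
  I_4 has length 17 - 14 = 3.
Summing:
  m(E) = 3 + 2 + 1 + 3 = 9.

9


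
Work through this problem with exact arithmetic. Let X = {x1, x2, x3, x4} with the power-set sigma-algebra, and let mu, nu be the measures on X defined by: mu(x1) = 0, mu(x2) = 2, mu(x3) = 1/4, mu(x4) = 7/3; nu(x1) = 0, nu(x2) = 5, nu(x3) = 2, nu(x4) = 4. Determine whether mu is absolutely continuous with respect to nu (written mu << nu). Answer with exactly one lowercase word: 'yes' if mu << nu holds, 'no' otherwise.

mu << nu means: every nu-null measurable set is also mu-null; equivalently, for every atom x, if nu({x}) = 0 then mu({x}) = 0.
Checking each atom:
  x1: nu = 0, mu = 0 -> consistent with mu << nu.
  x2: nu = 5 > 0 -> no constraint.
  x3: nu = 2 > 0 -> no constraint.
  x4: nu = 4 > 0 -> no constraint.
No atom violates the condition. Therefore mu << nu.

yes


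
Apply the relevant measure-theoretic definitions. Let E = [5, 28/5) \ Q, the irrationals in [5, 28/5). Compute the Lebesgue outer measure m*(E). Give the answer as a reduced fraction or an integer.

The interval I = [5, 28/5) has m(I) = 28/5 - 5 = 3/5 (endpoints are measure-zero, so open/closed/half-open agree). Write I = (I cap Q) u (I \ Q). The rationals in I are countable, so m*(I cap Q) = 0 (cover each rational by intervals whose total length is arbitrarily small). By countable subadditivity m*(I) <= m*(I cap Q) + m*(I \ Q), hence m*(I \ Q) >= m(I) = 3/5. The reverse inequality m*(I \ Q) <= m*(I) = 3/5 is trivial since (I \ Q) is a subset of I. Therefore m*(I \ Q) = 3/5.

3/5


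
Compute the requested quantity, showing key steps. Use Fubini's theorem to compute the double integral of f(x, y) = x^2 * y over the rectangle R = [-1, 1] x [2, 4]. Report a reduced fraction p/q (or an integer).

f(x, y) is a tensor product of a function of x and a function of y, and both factors are bounded continuous (hence Lebesgue integrable) on the rectangle, so Fubini's theorem applies:
  integral_R f d(m x m) = (integral_a1^b1 x^2 dx) * (integral_a2^b2 y dy).
Inner integral in x: integral_{-1}^{1} x^2 dx = (1^3 - (-1)^3)/3
  = 2/3.
Inner integral in y: integral_{2}^{4} y dy = (4^2 - 2^2)/2
  = 6.
Product: (2/3) * (6) = 4.

4


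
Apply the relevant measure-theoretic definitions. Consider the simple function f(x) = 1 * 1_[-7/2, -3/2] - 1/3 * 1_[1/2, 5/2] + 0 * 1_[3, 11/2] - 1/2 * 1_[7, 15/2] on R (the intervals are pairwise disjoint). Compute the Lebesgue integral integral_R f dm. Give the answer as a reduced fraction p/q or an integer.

For a simple function f = sum_i c_i * 1_{A_i} with disjoint A_i,
  integral f dm = sum_i c_i * m(A_i).
Lengths of the A_i:
  m(A_1) = -3/2 - (-7/2) = 2.
  m(A_2) = 5/2 - 1/2 = 2.
  m(A_3) = 11/2 - 3 = 5/2.
  m(A_4) = 15/2 - 7 = 1/2.
Contributions c_i * m(A_i):
  (1) * (2) = 2.
  (-1/3) * (2) = -2/3.
  (0) * (5/2) = 0.
  (-1/2) * (1/2) = -1/4.
Total: 2 - 2/3 + 0 - 1/4 = 13/12.

13/12


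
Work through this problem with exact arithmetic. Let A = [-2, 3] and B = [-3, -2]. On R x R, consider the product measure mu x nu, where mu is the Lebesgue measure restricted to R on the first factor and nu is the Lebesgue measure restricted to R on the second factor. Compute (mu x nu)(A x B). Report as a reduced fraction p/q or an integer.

For a measurable rectangle A x B, the product measure satisfies
  (mu x nu)(A x B) = mu(A) * nu(B).
  mu(A) = 5.
  nu(B) = 1.
  (mu x nu)(A x B) = 5 * 1 = 5.

5


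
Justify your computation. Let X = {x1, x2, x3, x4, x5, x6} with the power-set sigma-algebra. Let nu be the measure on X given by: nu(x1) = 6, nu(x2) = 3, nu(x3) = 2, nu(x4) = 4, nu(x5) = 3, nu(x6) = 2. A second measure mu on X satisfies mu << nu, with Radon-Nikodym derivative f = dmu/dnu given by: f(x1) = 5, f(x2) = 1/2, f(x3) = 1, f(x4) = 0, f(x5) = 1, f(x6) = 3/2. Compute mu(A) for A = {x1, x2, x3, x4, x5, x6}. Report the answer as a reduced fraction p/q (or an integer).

By the defining property of the Radon-Nikodym derivative, for every measurable set A,
  mu(A) = integral_A f dnu.
Since nu is a discrete measure concentrated on the atoms of X, the integral over A reduces to the sum
  mu(A) = sum_{x in A} f(x) * nu({x}).
Computing each term:
  x1: f(x1) * nu(x1) = 5 * 6 = 30.
  x2: f(x2) * nu(x2) = 1/2 * 3 = 3/2.
  x3: f(x3) * nu(x3) = 1 * 2 = 2.
  x4: f(x4) * nu(x4) = 0 * 4 = 0.
  x5: f(x5) * nu(x5) = 1 * 3 = 3.
  x6: f(x6) * nu(x6) = 3/2 * 2 = 3.
Summing: mu(A) = 30 + 3/2 + 2 + 0 + 3 + 3 = 79/2.

79/2


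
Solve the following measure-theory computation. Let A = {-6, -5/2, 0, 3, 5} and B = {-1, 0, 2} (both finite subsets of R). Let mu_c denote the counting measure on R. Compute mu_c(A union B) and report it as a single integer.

Counting measure on a finite set equals cardinality. By inclusion-exclusion, |A union B| = |A| + |B| - |A cap B|.
|A| = 5, |B| = 3, |A cap B| = 1.
So mu_c(A union B) = 5 + 3 - 1 = 7.

7


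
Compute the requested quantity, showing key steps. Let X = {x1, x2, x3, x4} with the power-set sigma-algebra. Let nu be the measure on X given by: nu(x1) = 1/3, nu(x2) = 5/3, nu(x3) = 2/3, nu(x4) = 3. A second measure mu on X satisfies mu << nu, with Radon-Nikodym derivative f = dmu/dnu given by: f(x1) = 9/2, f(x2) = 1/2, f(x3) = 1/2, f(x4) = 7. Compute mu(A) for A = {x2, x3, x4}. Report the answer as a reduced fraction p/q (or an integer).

By the defining property of the Radon-Nikodym derivative, for every measurable set A,
  mu(A) = integral_A f dnu.
Since nu is a discrete measure concentrated on the atoms of X, the integral over A reduces to the sum
  mu(A) = sum_{x in A} f(x) * nu({x}).
Computing each term:
  x2: f(x2) * nu(x2) = 1/2 * 5/3 = 5/6.
  x3: f(x3) * nu(x3) = 1/2 * 2/3 = 1/3.
  x4: f(x4) * nu(x4) = 7 * 3 = 21.
Summing: mu(A) = 5/6 + 1/3 + 21 = 133/6.

133/6


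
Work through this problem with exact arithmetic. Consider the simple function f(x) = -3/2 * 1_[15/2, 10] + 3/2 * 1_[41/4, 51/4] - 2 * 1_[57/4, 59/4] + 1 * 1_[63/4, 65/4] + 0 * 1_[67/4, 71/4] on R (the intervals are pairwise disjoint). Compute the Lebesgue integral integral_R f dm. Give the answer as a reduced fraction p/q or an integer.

For a simple function f = sum_i c_i * 1_{A_i} with disjoint A_i,
  integral f dm = sum_i c_i * m(A_i).
Lengths of the A_i:
  m(A_1) = 10 - 15/2 = 5/2.
  m(A_2) = 51/4 - 41/4 = 5/2.
  m(A_3) = 59/4 - 57/4 = 1/2.
  m(A_4) = 65/4 - 63/4 = 1/2.
  m(A_5) = 71/4 - 67/4 = 1.
Contributions c_i * m(A_i):
  (-3/2) * (5/2) = -15/4.
  (3/2) * (5/2) = 15/4.
  (-2) * (1/2) = -1.
  (1) * (1/2) = 1/2.
  (0) * (1) = 0.
Total: -15/4 + 15/4 - 1 + 1/2 + 0 = -1/2.

-1/2


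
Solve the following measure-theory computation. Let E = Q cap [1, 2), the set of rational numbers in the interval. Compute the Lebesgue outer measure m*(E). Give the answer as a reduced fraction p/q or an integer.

Q cap [1, 2) is countable; list its elements as q_1, q_2, ... . Fix eps > 0 and cover the k-th point by an interval of length eps * 2^(-k). The cover has total length eps * sum_{k>=1} 2^(-k) = eps, so by definition of outer measure m*(Q cap [1, 2)) <= eps. Since eps was arbitrary and m* >= 0, the outer measure is 0.

0


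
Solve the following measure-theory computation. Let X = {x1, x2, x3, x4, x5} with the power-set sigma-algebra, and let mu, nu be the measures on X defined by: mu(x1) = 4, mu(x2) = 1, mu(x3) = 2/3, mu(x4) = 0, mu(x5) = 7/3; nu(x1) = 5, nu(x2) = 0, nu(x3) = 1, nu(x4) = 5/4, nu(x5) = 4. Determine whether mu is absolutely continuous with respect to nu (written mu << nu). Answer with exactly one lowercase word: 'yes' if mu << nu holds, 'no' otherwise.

mu << nu means: every nu-null measurable set is also mu-null; equivalently, for every atom x, if nu({x}) = 0 then mu({x}) = 0.
Checking each atom:
  x1: nu = 5 > 0 -> no constraint.
  x2: nu = 0, mu = 1 > 0 -> violates mu << nu.
  x3: nu = 1 > 0 -> no constraint.
  x4: nu = 5/4 > 0 -> no constraint.
  x5: nu = 4 > 0 -> no constraint.
The atom(s) x2 violate the condition (nu = 0 but mu > 0). Therefore mu is NOT absolutely continuous w.r.t. nu.

no


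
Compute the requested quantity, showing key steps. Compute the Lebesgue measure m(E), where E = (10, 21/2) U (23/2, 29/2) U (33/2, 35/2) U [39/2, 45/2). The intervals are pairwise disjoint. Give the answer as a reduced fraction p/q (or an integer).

For pairwise disjoint intervals, m(union_i I_i) = sum_i m(I_i),
and m is invariant under swapping open/closed endpoints (single points have measure 0).
So m(E) = sum_i (b_i - a_i).
  I_1 has length 21/2 - 10 = 1/2.
  I_2 has length 29/2 - 23/2 = 3.
  I_3 has length 35/2 - 33/2 = 1.
  I_4 has length 45/2 - 39/2 = 3.
Summing:
  m(E) = 1/2 + 3 + 1 + 3 = 15/2.

15/2


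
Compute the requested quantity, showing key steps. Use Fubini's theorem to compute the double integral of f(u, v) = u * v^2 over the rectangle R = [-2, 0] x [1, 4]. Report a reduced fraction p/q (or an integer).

f(u, v) is a tensor product of a function of u and a function of v, and both factors are bounded continuous (hence Lebesgue integrable) on the rectangle, so Fubini's theorem applies:
  integral_R f d(m x m) = (integral_a1^b1 u du) * (integral_a2^b2 v^2 dv).
Inner integral in u: integral_{-2}^{0} u du = (0^2 - (-2)^2)/2
  = -2.
Inner integral in v: integral_{1}^{4} v^2 dv = (4^3 - 1^3)/3
  = 21.
Product: (-2) * (21) = -42.

-42


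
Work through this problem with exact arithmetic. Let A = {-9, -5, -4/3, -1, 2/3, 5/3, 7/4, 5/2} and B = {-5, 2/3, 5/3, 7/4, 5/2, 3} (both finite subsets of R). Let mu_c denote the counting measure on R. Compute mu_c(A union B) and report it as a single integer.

Counting measure on a finite set equals cardinality. By inclusion-exclusion, |A union B| = |A| + |B| - |A cap B|.
|A| = 8, |B| = 6, |A cap B| = 5.
So mu_c(A union B) = 8 + 6 - 5 = 9.

9


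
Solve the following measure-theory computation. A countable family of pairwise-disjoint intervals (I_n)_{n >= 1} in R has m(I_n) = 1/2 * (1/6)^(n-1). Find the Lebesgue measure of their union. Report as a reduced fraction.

By countable additivity of the Lebesgue measure on pairwise disjoint measurable sets,
  m(union_{n >= 1} I_n) = sum_{n >= 1} m(I_n) = sum_{n >= 1} a * r^(n-1),
  with a = 1/2 and r = 1/6.
Since 0 < r = 1/6 < 1, the geometric series converges:
  sum_{n >= 1} a * r^(n-1) = a / (1 - r).
  = 1/2 / (1 - 1/6)
  = 1/2 / (5/6)
  = 3/5.

3/5


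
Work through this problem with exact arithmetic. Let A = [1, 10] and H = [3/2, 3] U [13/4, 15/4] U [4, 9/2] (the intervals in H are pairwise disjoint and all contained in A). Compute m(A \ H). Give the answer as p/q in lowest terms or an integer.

The ambient interval has length m(A) = 10 - 1 = 9.
Since the holes are disjoint and sit inside A, by finite additivity
  m(H) = sum_i (b_i - a_i), and m(A \ H) = m(A) - m(H).
Computing the hole measures:
  m(H_1) = 3 - 3/2 = 3/2.
  m(H_2) = 15/4 - 13/4 = 1/2.
  m(H_3) = 9/2 - 4 = 1/2.
Summed: m(H) = 3/2 + 1/2 + 1/2 = 5/2.
So m(A \ H) = 9 - 5/2 = 13/2.

13/2


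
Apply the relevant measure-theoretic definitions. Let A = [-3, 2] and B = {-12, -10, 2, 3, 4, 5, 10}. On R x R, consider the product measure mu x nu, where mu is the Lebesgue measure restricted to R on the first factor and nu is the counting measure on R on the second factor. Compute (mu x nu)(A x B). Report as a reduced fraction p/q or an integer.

For a measurable rectangle A x B, the product measure satisfies
  (mu x nu)(A x B) = mu(A) * nu(B).
  mu(A) = 5.
  nu(B) = 7.
  (mu x nu)(A x B) = 5 * 7 = 35.

35


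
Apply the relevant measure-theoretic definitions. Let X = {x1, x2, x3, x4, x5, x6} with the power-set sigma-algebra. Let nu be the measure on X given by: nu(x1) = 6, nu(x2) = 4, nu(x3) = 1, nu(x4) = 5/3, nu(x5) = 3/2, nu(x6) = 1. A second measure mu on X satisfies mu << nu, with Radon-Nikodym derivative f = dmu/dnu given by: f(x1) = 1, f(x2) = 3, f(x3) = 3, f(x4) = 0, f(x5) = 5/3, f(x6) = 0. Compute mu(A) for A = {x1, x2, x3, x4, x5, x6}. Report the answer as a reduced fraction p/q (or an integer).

By the defining property of the Radon-Nikodym derivative, for every measurable set A,
  mu(A) = integral_A f dnu.
Since nu is a discrete measure concentrated on the atoms of X, the integral over A reduces to the sum
  mu(A) = sum_{x in A} f(x) * nu({x}).
Computing each term:
  x1: f(x1) * nu(x1) = 1 * 6 = 6.
  x2: f(x2) * nu(x2) = 3 * 4 = 12.
  x3: f(x3) * nu(x3) = 3 * 1 = 3.
  x4: f(x4) * nu(x4) = 0 * 5/3 = 0.
  x5: f(x5) * nu(x5) = 5/3 * 3/2 = 5/2.
  x6: f(x6) * nu(x6) = 0 * 1 = 0.
Summing: mu(A) = 6 + 12 + 3 + 0 + 5/2 + 0 = 47/2.

47/2


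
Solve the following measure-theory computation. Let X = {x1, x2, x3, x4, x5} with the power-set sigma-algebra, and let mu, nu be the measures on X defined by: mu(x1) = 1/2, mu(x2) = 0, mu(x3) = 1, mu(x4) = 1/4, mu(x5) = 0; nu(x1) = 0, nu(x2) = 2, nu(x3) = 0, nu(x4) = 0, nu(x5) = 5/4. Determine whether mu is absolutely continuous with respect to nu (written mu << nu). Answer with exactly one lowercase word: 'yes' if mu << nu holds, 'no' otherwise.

mu << nu means: every nu-null measurable set is also mu-null; equivalently, for every atom x, if nu({x}) = 0 then mu({x}) = 0.
Checking each atom:
  x1: nu = 0, mu = 1/2 > 0 -> violates mu << nu.
  x2: nu = 2 > 0 -> no constraint.
  x3: nu = 0, mu = 1 > 0 -> violates mu << nu.
  x4: nu = 0, mu = 1/4 > 0 -> violates mu << nu.
  x5: nu = 5/4 > 0 -> no constraint.
The atom(s) x1, x3, x4 violate the condition (nu = 0 but mu > 0). Therefore mu is NOT absolutely continuous w.r.t. nu.

no


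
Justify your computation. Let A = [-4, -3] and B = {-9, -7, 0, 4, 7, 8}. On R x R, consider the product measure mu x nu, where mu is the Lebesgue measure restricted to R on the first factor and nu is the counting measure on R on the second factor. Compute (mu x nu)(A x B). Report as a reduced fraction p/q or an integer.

For a measurable rectangle A x B, the product measure satisfies
  (mu x nu)(A x B) = mu(A) * nu(B).
  mu(A) = 1.
  nu(B) = 6.
  (mu x nu)(A x B) = 1 * 6 = 6.

6


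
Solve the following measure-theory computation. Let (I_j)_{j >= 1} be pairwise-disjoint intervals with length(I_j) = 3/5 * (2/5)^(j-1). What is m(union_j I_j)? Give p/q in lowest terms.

By countable additivity of the Lebesgue measure on pairwise disjoint measurable sets,
  m(union_{j >= 1} I_j) = sum_{j >= 1} m(I_j) = sum_{j >= 1} a * r^(j-1),
  with a = 3/5 and r = 2/5.
Since 0 < r = 2/5 < 1, the geometric series converges:
  sum_{j >= 1} a * r^(j-1) = a / (1 - r).
  = 3/5 / (1 - 2/5)
  = 3/5 / (3/5)
  = 1.

1


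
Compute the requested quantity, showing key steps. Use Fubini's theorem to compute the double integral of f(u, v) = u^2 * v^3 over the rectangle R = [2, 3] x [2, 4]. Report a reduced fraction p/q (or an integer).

f(u, v) is a tensor product of a function of u and a function of v, and both factors are bounded continuous (hence Lebesgue integrable) on the rectangle, so Fubini's theorem applies:
  integral_R f d(m x m) = (integral_a1^b1 u^2 du) * (integral_a2^b2 v^3 dv).
Inner integral in u: integral_{2}^{3} u^2 du = (3^3 - 2^3)/3
  = 19/3.
Inner integral in v: integral_{2}^{4} v^3 dv = (4^4 - 2^4)/4
  = 60.
Product: (19/3) * (60) = 380.

380


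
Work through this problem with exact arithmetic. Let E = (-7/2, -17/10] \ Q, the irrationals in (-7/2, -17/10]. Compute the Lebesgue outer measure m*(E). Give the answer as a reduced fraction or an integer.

The interval I = (-7/2, -17/10] has m(I) = -17/10 - (-7/2) = 9/5 (endpoints are measure-zero, so open/closed/half-open agree). Write I = (I cap Q) u (I \ Q). The rationals in I are countable, so m*(I cap Q) = 0 (cover each rational by intervals whose total length is arbitrarily small). By countable subadditivity m*(I) <= m*(I cap Q) + m*(I \ Q), hence m*(I \ Q) >= m(I) = 9/5. The reverse inequality m*(I \ Q) <= m*(I) = 9/5 is trivial since (I \ Q) is a subset of I. Therefore m*(I \ Q) = 9/5.

9/5


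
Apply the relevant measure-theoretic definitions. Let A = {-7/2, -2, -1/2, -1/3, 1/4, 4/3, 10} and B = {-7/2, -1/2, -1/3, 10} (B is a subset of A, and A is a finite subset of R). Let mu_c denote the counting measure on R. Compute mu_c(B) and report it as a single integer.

Counting measure assigns mu_c(E) = |E| (number of elements) when E is finite.
B has 4 element(s), so mu_c(B) = 4.

4


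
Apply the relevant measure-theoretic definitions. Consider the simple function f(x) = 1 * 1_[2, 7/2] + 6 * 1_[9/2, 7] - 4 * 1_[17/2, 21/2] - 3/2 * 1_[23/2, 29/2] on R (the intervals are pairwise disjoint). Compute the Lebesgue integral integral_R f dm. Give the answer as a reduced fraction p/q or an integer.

For a simple function f = sum_i c_i * 1_{A_i} with disjoint A_i,
  integral f dm = sum_i c_i * m(A_i).
Lengths of the A_i:
  m(A_1) = 7/2 - 2 = 3/2.
  m(A_2) = 7 - 9/2 = 5/2.
  m(A_3) = 21/2 - 17/2 = 2.
  m(A_4) = 29/2 - 23/2 = 3.
Contributions c_i * m(A_i):
  (1) * (3/2) = 3/2.
  (6) * (5/2) = 15.
  (-4) * (2) = -8.
  (-3/2) * (3) = -9/2.
Total: 3/2 + 15 - 8 - 9/2 = 4.

4


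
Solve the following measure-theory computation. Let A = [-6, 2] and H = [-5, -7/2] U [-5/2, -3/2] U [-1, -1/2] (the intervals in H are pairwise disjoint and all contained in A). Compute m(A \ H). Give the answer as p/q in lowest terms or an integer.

The ambient interval has length m(A) = 2 - (-6) = 8.
Since the holes are disjoint and sit inside A, by finite additivity
  m(H) = sum_i (b_i - a_i), and m(A \ H) = m(A) - m(H).
Computing the hole measures:
  m(H_1) = -7/2 - (-5) = 3/2.
  m(H_2) = -3/2 - (-5/2) = 1.
  m(H_3) = -1/2 - (-1) = 1/2.
Summed: m(H) = 3/2 + 1 + 1/2 = 3.
So m(A \ H) = 8 - 3 = 5.

5


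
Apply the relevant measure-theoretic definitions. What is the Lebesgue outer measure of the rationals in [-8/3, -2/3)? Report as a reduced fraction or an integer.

Q cap [-8/3, -2/3) is countable; list its elements as q_1, q_2, ... . Fix eps > 0 and cover the k-th point by an interval of length eps * 2^(-k). The cover has total length eps * sum_{k>=1} 2^(-k) = eps, so by definition of outer measure m*(Q cap [-8/3, -2/3)) <= eps. Since eps was arbitrary and m* >= 0, the outer measure is 0.

0


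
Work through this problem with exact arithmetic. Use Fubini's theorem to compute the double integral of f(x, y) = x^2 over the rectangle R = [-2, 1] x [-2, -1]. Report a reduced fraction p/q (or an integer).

f(x, y) is a tensor product of a function of x and a function of y, and both factors are bounded continuous (hence Lebesgue integrable) on the rectangle, so Fubini's theorem applies:
  integral_R f d(m x m) = (integral_a1^b1 x^2 dx) * (integral_a2^b2 1 dy).
Inner integral in x: integral_{-2}^{1} x^2 dx = (1^3 - (-2)^3)/3
  = 3.
Inner integral in y: integral_{-2}^{-1} 1 dy = ((-1)^1 - (-2)^1)/1
  = 1.
Product: (3) * (1) = 3.

3


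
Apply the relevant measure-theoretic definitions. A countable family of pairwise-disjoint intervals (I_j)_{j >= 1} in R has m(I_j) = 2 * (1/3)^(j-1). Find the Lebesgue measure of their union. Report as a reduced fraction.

By countable additivity of the Lebesgue measure on pairwise disjoint measurable sets,
  m(union_{j >= 1} I_j) = sum_{j >= 1} m(I_j) = sum_{j >= 1} a * r^(j-1),
  with a = 2 and r = 1/3.
Since 0 < r = 1/3 < 1, the geometric series converges:
  sum_{j >= 1} a * r^(j-1) = a / (1 - r).
  = 2 / (1 - 1/3)
  = 2 / (2/3)
  = 3.

3


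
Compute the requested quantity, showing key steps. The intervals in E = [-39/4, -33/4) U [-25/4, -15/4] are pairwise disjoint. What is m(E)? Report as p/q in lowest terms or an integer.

For pairwise disjoint intervals, m(union_i I_i) = sum_i m(I_i),
and m is invariant under swapping open/closed endpoints (single points have measure 0).
So m(E) = sum_i (b_i - a_i).
  I_1 has length -33/4 - (-39/4) = 3/2.
  I_2 has length -15/4 - (-25/4) = 5/2.
Summing:
  m(E) = 3/2 + 5/2 = 4.

4


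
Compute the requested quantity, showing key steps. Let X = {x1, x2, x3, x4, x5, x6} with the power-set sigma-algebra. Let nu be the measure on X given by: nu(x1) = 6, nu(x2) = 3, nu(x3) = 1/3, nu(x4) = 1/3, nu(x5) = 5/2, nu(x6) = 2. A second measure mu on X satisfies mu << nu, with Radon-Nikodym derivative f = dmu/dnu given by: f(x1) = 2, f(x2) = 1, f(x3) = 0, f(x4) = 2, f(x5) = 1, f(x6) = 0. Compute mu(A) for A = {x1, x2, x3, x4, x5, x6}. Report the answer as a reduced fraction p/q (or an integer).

By the defining property of the Radon-Nikodym derivative, for every measurable set A,
  mu(A) = integral_A f dnu.
Since nu is a discrete measure concentrated on the atoms of X, the integral over A reduces to the sum
  mu(A) = sum_{x in A} f(x) * nu({x}).
Computing each term:
  x1: f(x1) * nu(x1) = 2 * 6 = 12.
  x2: f(x2) * nu(x2) = 1 * 3 = 3.
  x3: f(x3) * nu(x3) = 0 * 1/3 = 0.
  x4: f(x4) * nu(x4) = 2 * 1/3 = 2/3.
  x5: f(x5) * nu(x5) = 1 * 5/2 = 5/2.
  x6: f(x6) * nu(x6) = 0 * 2 = 0.
Summing: mu(A) = 12 + 3 + 0 + 2/3 + 5/2 + 0 = 109/6.

109/6


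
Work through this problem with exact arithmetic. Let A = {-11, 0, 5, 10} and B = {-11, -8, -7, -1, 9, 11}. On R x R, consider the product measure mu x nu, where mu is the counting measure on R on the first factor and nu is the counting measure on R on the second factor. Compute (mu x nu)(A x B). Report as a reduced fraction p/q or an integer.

For a measurable rectangle A x B, the product measure satisfies
  (mu x nu)(A x B) = mu(A) * nu(B).
  mu(A) = 4.
  nu(B) = 6.
  (mu x nu)(A x B) = 4 * 6 = 24.

24


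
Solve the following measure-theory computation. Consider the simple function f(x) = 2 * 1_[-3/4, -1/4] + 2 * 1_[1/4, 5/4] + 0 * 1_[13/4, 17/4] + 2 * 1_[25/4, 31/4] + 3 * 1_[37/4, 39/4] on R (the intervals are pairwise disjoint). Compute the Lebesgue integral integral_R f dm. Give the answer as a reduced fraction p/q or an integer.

For a simple function f = sum_i c_i * 1_{A_i} with disjoint A_i,
  integral f dm = sum_i c_i * m(A_i).
Lengths of the A_i:
  m(A_1) = -1/4 - (-3/4) = 1/2.
  m(A_2) = 5/4 - 1/4 = 1.
  m(A_3) = 17/4 - 13/4 = 1.
  m(A_4) = 31/4 - 25/4 = 3/2.
  m(A_5) = 39/4 - 37/4 = 1/2.
Contributions c_i * m(A_i):
  (2) * (1/2) = 1.
  (2) * (1) = 2.
  (0) * (1) = 0.
  (2) * (3/2) = 3.
  (3) * (1/2) = 3/2.
Total: 1 + 2 + 0 + 3 + 3/2 = 15/2.

15/2


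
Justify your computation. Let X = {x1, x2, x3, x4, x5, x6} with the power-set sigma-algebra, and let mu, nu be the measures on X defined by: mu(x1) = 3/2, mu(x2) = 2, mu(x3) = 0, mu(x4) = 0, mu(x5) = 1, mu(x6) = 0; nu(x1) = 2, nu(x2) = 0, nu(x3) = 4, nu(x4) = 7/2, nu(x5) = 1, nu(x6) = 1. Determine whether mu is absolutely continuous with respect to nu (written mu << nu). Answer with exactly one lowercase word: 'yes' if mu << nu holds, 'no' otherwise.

mu << nu means: every nu-null measurable set is also mu-null; equivalently, for every atom x, if nu({x}) = 0 then mu({x}) = 0.
Checking each atom:
  x1: nu = 2 > 0 -> no constraint.
  x2: nu = 0, mu = 2 > 0 -> violates mu << nu.
  x3: nu = 4 > 0 -> no constraint.
  x4: nu = 7/2 > 0 -> no constraint.
  x5: nu = 1 > 0 -> no constraint.
  x6: nu = 1 > 0 -> no constraint.
The atom(s) x2 violate the condition (nu = 0 but mu > 0). Therefore mu is NOT absolutely continuous w.r.t. nu.

no


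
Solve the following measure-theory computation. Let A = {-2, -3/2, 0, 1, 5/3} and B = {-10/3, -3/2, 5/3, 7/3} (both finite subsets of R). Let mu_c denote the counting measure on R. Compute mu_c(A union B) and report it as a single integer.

Counting measure on a finite set equals cardinality. By inclusion-exclusion, |A union B| = |A| + |B| - |A cap B|.
|A| = 5, |B| = 4, |A cap B| = 2.
So mu_c(A union B) = 5 + 4 - 2 = 7.

7


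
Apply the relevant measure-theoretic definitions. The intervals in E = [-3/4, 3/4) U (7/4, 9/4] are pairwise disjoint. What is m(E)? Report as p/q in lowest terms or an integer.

For pairwise disjoint intervals, m(union_i I_i) = sum_i m(I_i),
and m is invariant under swapping open/closed endpoints (single points have measure 0).
So m(E) = sum_i (b_i - a_i).
  I_1 has length 3/4 - (-3/4) = 3/2.
  I_2 has length 9/4 - 7/4 = 1/2.
Summing:
  m(E) = 3/2 + 1/2 = 2.

2


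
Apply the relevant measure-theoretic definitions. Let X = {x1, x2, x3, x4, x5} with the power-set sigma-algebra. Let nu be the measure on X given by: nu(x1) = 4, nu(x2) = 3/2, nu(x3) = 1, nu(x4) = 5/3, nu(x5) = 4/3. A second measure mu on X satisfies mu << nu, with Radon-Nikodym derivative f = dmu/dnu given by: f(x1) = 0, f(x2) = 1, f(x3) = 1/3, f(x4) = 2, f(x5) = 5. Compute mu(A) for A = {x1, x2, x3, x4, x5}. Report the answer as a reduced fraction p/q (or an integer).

By the defining property of the Radon-Nikodym derivative, for every measurable set A,
  mu(A) = integral_A f dnu.
Since nu is a discrete measure concentrated on the atoms of X, the integral over A reduces to the sum
  mu(A) = sum_{x in A} f(x) * nu({x}).
Computing each term:
  x1: f(x1) * nu(x1) = 0 * 4 = 0.
  x2: f(x2) * nu(x2) = 1 * 3/2 = 3/2.
  x3: f(x3) * nu(x3) = 1/3 * 1 = 1/3.
  x4: f(x4) * nu(x4) = 2 * 5/3 = 10/3.
  x5: f(x5) * nu(x5) = 5 * 4/3 = 20/3.
Summing: mu(A) = 0 + 3/2 + 1/3 + 10/3 + 20/3 = 71/6.

71/6


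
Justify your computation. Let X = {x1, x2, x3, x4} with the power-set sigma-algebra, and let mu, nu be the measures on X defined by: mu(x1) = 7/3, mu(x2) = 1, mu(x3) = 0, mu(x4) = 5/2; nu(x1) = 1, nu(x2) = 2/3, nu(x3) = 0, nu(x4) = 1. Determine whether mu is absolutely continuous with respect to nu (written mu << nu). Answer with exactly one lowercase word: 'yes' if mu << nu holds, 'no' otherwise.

mu << nu means: every nu-null measurable set is also mu-null; equivalently, for every atom x, if nu({x}) = 0 then mu({x}) = 0.
Checking each atom:
  x1: nu = 1 > 0 -> no constraint.
  x2: nu = 2/3 > 0 -> no constraint.
  x3: nu = 0, mu = 0 -> consistent with mu << nu.
  x4: nu = 1 > 0 -> no constraint.
No atom violates the condition. Therefore mu << nu.

yes


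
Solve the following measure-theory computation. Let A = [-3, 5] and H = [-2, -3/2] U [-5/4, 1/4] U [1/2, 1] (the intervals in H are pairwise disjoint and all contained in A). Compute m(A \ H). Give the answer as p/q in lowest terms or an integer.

The ambient interval has length m(A) = 5 - (-3) = 8.
Since the holes are disjoint and sit inside A, by finite additivity
  m(H) = sum_i (b_i - a_i), and m(A \ H) = m(A) - m(H).
Computing the hole measures:
  m(H_1) = -3/2 - (-2) = 1/2.
  m(H_2) = 1/4 - (-5/4) = 3/2.
  m(H_3) = 1 - 1/2 = 1/2.
Summed: m(H) = 1/2 + 3/2 + 1/2 = 5/2.
So m(A \ H) = 8 - 5/2 = 11/2.

11/2


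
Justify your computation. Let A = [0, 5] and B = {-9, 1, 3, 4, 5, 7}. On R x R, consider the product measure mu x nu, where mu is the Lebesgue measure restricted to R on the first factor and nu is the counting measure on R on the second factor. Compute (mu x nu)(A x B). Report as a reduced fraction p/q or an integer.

For a measurable rectangle A x B, the product measure satisfies
  (mu x nu)(A x B) = mu(A) * nu(B).
  mu(A) = 5.
  nu(B) = 6.
  (mu x nu)(A x B) = 5 * 6 = 30.

30


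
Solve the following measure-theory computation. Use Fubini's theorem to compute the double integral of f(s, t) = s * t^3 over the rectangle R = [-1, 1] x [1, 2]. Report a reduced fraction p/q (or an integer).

f(s, t) is a tensor product of a function of s and a function of t, and both factors are bounded continuous (hence Lebesgue integrable) on the rectangle, so Fubini's theorem applies:
  integral_R f d(m x m) = (integral_a1^b1 s ds) * (integral_a2^b2 t^3 dt).
Inner integral in s: integral_{-1}^{1} s ds = (1^2 - (-1)^2)/2
  = 0.
Inner integral in t: integral_{1}^{2} t^3 dt = (2^4 - 1^4)/4
  = 15/4.
Product: (0) * (15/4) = 0.

0
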